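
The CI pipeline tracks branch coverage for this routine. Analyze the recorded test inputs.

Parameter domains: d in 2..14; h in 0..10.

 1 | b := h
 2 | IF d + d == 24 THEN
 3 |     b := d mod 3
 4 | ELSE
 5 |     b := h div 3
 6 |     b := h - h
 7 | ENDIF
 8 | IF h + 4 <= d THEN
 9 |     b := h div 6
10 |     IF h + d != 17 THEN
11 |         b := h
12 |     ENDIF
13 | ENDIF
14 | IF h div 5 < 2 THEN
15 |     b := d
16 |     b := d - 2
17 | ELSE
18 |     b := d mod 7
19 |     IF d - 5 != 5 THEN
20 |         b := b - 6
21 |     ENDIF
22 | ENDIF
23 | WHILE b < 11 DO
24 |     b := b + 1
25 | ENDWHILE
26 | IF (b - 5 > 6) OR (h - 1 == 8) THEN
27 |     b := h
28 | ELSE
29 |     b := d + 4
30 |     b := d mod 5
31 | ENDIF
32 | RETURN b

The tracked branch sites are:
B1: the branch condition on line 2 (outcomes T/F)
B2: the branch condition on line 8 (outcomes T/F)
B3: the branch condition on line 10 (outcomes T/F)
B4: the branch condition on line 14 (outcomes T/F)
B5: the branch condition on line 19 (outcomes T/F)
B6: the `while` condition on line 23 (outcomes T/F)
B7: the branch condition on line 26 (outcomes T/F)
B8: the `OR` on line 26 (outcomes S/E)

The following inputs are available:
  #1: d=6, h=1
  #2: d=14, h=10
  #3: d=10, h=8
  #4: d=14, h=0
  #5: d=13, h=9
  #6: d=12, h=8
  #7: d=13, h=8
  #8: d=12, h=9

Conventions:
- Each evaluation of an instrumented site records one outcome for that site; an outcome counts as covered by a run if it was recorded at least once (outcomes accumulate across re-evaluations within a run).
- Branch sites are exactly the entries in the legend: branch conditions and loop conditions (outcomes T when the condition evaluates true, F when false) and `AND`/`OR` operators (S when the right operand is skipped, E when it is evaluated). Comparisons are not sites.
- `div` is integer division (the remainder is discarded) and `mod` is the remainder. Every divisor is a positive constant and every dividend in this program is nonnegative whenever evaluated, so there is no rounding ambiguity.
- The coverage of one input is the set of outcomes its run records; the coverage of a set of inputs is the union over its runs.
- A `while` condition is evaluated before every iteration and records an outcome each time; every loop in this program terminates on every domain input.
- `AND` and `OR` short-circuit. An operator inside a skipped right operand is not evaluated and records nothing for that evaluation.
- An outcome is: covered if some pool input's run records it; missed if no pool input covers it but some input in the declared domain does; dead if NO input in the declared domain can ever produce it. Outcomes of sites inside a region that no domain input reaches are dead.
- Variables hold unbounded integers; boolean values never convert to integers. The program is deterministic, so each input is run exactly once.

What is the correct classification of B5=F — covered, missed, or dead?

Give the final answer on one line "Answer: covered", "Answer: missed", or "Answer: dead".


no pool input records B5=F
but domain input (d=10, h=10) does record it -> reachable, so missed
Answer: missed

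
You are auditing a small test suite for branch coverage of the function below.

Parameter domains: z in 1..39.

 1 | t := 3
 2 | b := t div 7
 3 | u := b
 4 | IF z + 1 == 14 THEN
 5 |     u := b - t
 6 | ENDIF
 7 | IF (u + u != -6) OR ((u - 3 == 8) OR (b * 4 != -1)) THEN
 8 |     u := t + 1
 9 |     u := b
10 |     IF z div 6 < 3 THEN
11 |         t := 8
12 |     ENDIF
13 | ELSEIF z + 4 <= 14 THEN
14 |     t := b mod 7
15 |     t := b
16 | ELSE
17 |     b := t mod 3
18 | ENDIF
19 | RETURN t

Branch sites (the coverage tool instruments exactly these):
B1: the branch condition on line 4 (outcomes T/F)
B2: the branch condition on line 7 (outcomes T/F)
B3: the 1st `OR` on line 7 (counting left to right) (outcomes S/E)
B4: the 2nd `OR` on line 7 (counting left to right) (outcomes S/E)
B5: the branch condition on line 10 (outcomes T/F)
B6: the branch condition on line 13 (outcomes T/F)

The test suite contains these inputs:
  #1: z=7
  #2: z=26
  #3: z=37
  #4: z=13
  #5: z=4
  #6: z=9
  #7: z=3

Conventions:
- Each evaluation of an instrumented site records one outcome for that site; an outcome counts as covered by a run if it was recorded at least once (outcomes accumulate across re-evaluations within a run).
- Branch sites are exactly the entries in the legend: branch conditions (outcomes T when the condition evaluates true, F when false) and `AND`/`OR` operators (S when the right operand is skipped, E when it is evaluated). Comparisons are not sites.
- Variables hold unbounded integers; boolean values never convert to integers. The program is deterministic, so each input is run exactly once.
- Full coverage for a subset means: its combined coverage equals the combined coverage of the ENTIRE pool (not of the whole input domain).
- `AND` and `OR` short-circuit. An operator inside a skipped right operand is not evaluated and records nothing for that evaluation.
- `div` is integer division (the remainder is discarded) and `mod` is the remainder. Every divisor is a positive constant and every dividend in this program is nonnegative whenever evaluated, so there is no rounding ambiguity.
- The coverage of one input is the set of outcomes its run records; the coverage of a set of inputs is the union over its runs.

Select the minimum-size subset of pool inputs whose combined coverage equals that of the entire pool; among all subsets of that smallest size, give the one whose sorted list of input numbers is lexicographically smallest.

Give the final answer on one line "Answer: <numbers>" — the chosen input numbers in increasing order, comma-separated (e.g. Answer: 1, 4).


test 1 (z=7) hits B1=F, B2=T, B3=S, B5=T
test 2 (z=26) hits B1=F, B2=T, B3=S, B5=F
test 3 (z=37) hits B1=F, B2=T, B3=S, B5=F
test 4 (z=13) hits B1=T, B2=T, B3=E, B4=E, B5=T
test 5 (z=4) hits B1=F, B2=T, B3=S, B5=T
test 6 (z=9) hits B1=F, B2=T, B3=S, B5=T
test 7 (z=3) hits B1=F, B2=T, B3=S, B5=T
together the pool reaches 8 outcomes: B1=T, B1=F, B2=T, B3=S, B3=E, B4=E, B5=T, B5=F
size 1 is not enough: best union over all size-1 subsets is 5/8
inputs {2, 4} (size 2) cover everything; no size-2 subset with a lexicographically smaller index list covers all 8
Answer: 2, 4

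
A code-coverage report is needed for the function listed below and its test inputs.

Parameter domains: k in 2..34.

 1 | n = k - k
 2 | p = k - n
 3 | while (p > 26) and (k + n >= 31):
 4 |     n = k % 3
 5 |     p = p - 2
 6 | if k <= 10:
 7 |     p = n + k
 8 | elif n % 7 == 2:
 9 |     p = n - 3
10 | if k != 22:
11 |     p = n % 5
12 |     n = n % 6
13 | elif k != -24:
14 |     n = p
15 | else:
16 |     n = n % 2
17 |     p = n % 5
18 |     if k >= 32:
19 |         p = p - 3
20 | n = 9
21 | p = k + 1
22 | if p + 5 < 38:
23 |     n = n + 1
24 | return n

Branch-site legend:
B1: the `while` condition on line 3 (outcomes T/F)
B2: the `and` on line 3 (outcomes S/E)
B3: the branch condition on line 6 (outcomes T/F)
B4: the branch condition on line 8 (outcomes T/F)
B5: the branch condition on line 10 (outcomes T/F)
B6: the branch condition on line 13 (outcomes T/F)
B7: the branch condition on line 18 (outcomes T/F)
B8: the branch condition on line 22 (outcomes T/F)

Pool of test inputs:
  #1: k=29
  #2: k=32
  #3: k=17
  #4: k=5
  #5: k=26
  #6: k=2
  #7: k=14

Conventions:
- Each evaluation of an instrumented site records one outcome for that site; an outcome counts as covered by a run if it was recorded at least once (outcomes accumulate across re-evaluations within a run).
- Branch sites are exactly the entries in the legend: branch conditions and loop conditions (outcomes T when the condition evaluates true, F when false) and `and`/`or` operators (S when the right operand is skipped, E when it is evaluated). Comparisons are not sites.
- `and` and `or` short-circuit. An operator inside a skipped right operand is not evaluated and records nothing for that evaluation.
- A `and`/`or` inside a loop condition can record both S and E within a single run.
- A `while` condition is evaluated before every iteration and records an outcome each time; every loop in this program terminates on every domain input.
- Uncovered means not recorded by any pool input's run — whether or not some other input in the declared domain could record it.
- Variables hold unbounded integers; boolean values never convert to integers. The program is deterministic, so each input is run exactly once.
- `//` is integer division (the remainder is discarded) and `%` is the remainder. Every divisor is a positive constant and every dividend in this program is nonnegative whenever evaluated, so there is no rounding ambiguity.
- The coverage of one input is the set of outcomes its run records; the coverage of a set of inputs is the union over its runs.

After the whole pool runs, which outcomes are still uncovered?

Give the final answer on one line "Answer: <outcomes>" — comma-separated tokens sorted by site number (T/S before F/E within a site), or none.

run #1 (k=29) runs B2->E, B1->F, B3->F, B4->F, B5->T, B8->T; records B1=F, B2=E, B3=F, B4=F, B5=T, B8=T
run #2 (k=32) runs B2->E, B1->T, B2->E, B1->T, B2->E, B1->T, B2->S, B1->F, B3->F, B4->T, B5->T, B8->F; records B1=T, B1=F, B2=S, B2=E, B3=F, B4=T, B5=T, B8=F
run #3 (k=17) runs B2->S, B1->F, B3->F, B4->F, B5->T, B8->T; records B1=F, B2=S, B3=F, B4=F, B5=T, B8=T
run #4 (k=5) runs B2->S, B1->F, B3->T, B5->T, B8->T; records B1=F, B2=S, B3=T, B5=T, B8=T
run #5 (k=26) runs B2->S, B1->F, B3->F, B4->F, B5->T, B8->T; records B1=F, B2=S, B3=F, B4=F, B5=T, B8=T
run #6 (k=2) runs B2->S, B1->F, B3->T, B5->T, B8->T; records B1=F, B2=S, B3=T, B5=T, B8=T
run #7 (k=14) runs B2->S, B1->F, B3->F, B4->F, B5->T, B8->T; records B1=F, B2=S, B3=F, B4=F, B5=T, B8=T
union over the pool: B1=T, B1=F, B2=S, B2=E, B3=T, B3=F, B4=T, B4=F, B5=T, B8=T, B8=F
uncovered (5 of 16): B5=F, B6=T, B6=F, B7=T, B7=F

Answer: B5=F, B6=T, B6=F, B7=T, B7=F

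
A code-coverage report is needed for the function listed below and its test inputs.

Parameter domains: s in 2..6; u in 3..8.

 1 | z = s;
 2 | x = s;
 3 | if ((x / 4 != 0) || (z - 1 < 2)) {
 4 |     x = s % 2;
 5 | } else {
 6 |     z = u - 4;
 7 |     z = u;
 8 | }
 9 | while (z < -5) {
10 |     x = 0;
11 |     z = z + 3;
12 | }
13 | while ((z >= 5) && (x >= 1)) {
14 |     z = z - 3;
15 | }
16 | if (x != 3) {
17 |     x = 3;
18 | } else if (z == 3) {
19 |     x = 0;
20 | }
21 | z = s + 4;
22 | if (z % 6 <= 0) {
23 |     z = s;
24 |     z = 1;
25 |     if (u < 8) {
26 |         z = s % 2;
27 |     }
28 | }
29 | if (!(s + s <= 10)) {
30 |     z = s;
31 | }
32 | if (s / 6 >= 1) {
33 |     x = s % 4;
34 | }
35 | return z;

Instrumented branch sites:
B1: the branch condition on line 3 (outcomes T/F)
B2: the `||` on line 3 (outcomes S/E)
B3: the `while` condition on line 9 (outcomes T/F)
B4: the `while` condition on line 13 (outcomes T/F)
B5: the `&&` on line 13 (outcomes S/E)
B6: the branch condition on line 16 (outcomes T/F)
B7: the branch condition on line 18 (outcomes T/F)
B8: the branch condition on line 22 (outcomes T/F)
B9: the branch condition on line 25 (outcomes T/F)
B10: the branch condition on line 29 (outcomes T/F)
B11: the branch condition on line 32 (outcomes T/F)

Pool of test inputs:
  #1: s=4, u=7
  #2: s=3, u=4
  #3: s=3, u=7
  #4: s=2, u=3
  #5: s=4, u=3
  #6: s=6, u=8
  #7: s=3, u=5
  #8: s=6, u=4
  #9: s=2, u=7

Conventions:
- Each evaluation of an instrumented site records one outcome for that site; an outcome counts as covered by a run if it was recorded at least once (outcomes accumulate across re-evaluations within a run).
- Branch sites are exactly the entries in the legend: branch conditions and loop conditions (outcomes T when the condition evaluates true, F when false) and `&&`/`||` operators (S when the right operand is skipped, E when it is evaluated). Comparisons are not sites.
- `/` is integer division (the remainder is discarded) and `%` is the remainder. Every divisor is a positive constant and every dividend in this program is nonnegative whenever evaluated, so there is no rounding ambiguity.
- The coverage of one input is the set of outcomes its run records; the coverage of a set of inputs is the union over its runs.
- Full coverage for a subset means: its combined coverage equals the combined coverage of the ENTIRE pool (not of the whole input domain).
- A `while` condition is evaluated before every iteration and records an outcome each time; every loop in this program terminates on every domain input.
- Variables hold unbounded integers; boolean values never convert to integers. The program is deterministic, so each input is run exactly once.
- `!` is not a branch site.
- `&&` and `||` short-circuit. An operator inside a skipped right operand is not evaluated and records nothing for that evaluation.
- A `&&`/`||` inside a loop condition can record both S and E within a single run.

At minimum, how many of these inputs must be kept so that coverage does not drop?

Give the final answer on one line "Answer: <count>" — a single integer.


input #1, s=4, u=7: events B2->S, B1->T, B3->F, B5->S, B4->F, B6->T, B8->F, B10->F, B11->F; outcomes B1=T, B2=S, B3=F, B4=F, B5=S, B6=T, B8=F, B10=F, B11=F
input #2, s=3, u=4: events B2->E, B1->F, B3->F, B5->S, B4->F, B6->F, B7->F, B8->F, B10->F, B11->F; outcomes B1=F, B2=E, B3=F, B4=F, B5=S, B6=F, B7=F, B8=F, B10=F, B11=F
input #3, s=3, u=7: events B2->E, B1->F, B3->F, B5->E, B4->T, B5->S, B4->F, B6->F, B7->F, B8->F, B10->F, B11->F; outcomes B1=F, B2=E, B3=F, B4=T, B4=F, B5=S, B5=E, B6=F, B7=F, B8=F, B10=F, B11=F
input #4, s=2, u=3: events B2->E, B1->T, B3->F, B5->S, B4->F, B6->T, B8->T, B9->T, B10->F, B11->F; outcomes B1=T, B2=E, B3=F, B4=F, B5=S, B6=T, B8=T, B9=T, B10=F, B11=F
input #5, s=4, u=3: events B2->S, B1->T, B3->F, B5->S, B4->F, B6->T, B8->F, B10->F, B11->F; outcomes B1=T, B2=S, B3=F, B4=F, B5=S, B6=T, B8=F, B10=F, B11=F
input #6, s=6, u=8: events B2->S, B1->T, B3->F, B5->E, B4->F, B6->T, B8->F, B10->T, B11->T; outcomes B1=T, B2=S, B3=F, B4=F, B5=E, B6=T, B8=F, B10=T, B11=T
input #7, s=3, u=5: events B2->E, B1->F, B3->F, B5->E, B4->T, B5->S, B4->F, B6->F, B7->F, B8->F, B10->F, B11->F; outcomes B1=F, B2=E, B3=F, B4=T, B4=F, B5=S, B5=E, B6=F, B7=F, B8=F, B10=F, B11=F
input #8, s=6, u=4: events B2->S, B1->T, B3->F, B5->E, B4->F, B6->T, B8->F, B10->T, B11->T; outcomes B1=T, B2=S, B3=F, B4=F, B5=E, B6=T, B8=F, B10=T, B11=T
input #9, s=2, u=7: events B2->E, B1->T, B3->F, B5->S, B4->F, B6->T, B8->T, B9->T, B10->F, B11->F; outcomes B1=T, B2=E, B3=F, B4=F, B5=S, B6=T, B8=T, B9=T, B10=F, B11=F
together the pool reaches 19 outcomes: B1=T, B1=F, B2=S, B2=E, B3=F, B4=T, B4=F, B5=S, B5=E, B6=T, B6=F, B7=F, B8=T, B8=F, B9=T, B10=T, B10=F, B11=T, B11=F
every size-1 subset falls short of the 19 outcomes (best: 12/19)
every size-2 subset falls short of the 19 outcomes (best: 17/19)
size 3: inputs {3, 4, 6} cover all 19 outcomes, and no lexicographically smaller subset of this size does
Answer: 3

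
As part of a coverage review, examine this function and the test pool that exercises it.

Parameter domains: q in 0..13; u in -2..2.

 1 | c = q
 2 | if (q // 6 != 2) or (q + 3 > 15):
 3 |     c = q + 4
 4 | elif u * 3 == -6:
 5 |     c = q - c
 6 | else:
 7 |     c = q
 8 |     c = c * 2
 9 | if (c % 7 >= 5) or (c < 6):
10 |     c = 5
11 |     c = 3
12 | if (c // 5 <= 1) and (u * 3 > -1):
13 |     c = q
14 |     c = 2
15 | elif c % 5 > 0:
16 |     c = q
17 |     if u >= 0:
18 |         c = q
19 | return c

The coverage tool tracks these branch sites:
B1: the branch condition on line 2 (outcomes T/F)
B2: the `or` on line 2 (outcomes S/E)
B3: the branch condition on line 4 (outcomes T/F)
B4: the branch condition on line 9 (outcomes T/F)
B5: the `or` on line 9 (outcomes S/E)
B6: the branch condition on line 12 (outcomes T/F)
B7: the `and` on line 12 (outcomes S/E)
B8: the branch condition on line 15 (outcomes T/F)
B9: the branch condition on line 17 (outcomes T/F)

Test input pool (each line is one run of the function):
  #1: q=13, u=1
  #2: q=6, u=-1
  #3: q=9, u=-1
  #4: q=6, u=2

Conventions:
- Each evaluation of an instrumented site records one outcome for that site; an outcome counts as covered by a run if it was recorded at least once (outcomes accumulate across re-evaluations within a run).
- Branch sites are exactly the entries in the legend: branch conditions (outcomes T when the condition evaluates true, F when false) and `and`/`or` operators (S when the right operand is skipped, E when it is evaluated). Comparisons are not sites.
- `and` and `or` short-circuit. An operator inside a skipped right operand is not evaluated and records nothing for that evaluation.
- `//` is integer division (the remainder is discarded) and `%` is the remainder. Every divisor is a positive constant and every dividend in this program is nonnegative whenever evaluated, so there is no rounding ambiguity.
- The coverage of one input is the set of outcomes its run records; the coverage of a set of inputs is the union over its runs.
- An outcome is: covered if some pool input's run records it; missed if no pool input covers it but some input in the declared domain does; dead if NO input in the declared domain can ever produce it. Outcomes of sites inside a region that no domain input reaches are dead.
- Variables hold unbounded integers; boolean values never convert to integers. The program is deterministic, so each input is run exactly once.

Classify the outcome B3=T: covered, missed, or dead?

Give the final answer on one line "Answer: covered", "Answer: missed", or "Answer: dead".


no pool input records B3=T
but domain input (q=12, u=-2) does record it -> reachable, so missed
Answer: missed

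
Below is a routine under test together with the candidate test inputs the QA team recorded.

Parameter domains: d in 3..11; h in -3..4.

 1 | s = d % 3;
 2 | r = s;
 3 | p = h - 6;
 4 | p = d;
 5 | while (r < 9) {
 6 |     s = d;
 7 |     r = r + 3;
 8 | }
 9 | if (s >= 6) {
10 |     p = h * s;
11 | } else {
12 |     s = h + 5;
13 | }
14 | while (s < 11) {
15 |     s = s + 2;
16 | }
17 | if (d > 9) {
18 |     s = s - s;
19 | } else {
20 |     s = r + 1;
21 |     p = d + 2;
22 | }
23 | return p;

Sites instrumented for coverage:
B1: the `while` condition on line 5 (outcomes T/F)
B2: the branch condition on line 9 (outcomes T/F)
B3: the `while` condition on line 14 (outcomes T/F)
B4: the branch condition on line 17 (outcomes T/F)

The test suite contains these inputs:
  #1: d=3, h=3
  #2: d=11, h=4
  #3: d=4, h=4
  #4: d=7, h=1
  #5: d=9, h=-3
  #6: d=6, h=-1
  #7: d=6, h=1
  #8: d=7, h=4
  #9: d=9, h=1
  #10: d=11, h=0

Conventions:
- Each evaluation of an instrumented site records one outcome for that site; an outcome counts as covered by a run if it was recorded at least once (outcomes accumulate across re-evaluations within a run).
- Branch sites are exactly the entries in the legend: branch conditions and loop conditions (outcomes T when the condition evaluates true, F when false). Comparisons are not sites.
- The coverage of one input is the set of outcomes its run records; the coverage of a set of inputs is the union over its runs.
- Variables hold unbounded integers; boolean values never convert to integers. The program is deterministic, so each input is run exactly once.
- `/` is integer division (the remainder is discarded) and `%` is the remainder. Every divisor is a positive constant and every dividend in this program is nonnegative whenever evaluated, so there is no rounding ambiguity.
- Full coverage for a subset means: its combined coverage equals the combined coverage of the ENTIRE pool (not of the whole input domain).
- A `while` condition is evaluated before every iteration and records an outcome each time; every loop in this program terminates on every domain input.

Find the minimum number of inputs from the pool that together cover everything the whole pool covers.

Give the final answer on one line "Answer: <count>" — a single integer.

test 1 (d=3, h=3) fires B1->T, B1->T, B1->T, B1->F, B2->F, B3->T, B3->T, B3->F, B4->F; hits B1=T, B1=F, B2=F, B3=T, B3=F, B4=F
test 2 (d=11, h=4) fires B1->T, B1->T, B1->T, B1->F, B2->T, B3->F, B4->T; hits B1=T, B1=F, B2=T, B3=F, B4=T
test 3 (d=4, h=4) fires B1->T, B1->T, B1->T, B1->F, B2->F, B3->T, B3->F, B4->F; hits B1=T, B1=F, B2=F, B3=T, B3=F, B4=F
test 4 (d=7, h=1) fires B1->T, B1->T, B1->T, B1->F, B2->T, B3->T, B3->T, B3->F, B4->F; hits B1=T, B1=F, B2=T, B3=T, B3=F, B4=F
test 5 (d=9, h=-3) fires B1->T, B1->T, B1->T, B1->F, B2->T, B3->T, B3->F, B4->F; hits B1=T, B1=F, B2=T, B3=T, B3=F, B4=F
test 6 (d=6, h=-1) fires B1->T, B1->T, B1->T, B1->F, B2->T, B3->T, B3->T, B3->T, B3->F, B4->F; hits B1=T, B1=F, B2=T, B3=T, B3=F, B4=F
test 7 (d=6, h=1) fires B1->T, B1->T, B1->T, B1->F, B2->T, B3->T, B3->T, B3->T, B3->F, B4->F; hits B1=T, B1=F, B2=T, B3=T, B3=F, B4=F
test 8 (d=7, h=4) fires B1->T, B1->T, B1->T, B1->F, B2->T, B3->T, B3->T, B3->F, B4->F; hits B1=T, B1=F, B2=T, B3=T, B3=F, B4=F
test 9 (d=9, h=1) fires B1->T, B1->T, B1->T, B1->F, B2->T, B3->T, B3->F, B4->F; hits B1=T, B1=F, B2=T, B3=T, B3=F, B4=F
test 10 (d=11, h=0) fires B1->T, B1->T, B1->T, B1->F, B2->T, B3->F, B4->T; hits B1=T, B1=F, B2=T, B3=F, B4=T
union over all inputs: B1=T, B1=F, B2=T, B2=F, B3=T, B3=F, B4=T, B4=F (8 outcomes)
every size-1 subset falls short of the 8 outcomes (best: 6/8)
the canonical winner is {1, 2}: size 2, full 8-outcome coverage, earliest index list among size-2 covers

Answer: 2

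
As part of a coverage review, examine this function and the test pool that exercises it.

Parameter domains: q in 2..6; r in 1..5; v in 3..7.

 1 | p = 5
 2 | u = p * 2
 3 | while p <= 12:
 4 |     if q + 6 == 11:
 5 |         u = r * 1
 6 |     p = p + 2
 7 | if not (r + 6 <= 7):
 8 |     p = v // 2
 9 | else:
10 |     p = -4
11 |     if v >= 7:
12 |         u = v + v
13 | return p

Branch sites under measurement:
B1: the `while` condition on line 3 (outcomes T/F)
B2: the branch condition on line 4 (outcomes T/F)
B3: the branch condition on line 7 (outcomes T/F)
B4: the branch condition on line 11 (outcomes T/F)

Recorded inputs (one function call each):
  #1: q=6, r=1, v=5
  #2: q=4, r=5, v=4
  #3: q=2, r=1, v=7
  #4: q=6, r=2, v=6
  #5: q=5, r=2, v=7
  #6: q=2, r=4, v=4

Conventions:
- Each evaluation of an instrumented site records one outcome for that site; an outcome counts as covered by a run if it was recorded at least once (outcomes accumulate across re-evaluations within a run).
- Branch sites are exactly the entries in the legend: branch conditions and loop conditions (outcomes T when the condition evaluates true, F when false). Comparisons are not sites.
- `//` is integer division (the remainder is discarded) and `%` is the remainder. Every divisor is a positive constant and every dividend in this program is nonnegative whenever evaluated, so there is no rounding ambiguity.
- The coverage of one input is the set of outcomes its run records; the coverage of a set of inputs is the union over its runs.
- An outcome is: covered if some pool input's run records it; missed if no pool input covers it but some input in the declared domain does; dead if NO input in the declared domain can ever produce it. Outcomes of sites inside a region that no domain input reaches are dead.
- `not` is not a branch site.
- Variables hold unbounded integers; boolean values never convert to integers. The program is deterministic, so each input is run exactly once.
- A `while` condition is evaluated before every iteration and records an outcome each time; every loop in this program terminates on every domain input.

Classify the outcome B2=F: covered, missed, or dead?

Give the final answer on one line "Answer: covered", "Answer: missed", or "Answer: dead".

B2=F is recorded by pool input(s) 1, 2, 3, 4, 6 -> covered

Answer: covered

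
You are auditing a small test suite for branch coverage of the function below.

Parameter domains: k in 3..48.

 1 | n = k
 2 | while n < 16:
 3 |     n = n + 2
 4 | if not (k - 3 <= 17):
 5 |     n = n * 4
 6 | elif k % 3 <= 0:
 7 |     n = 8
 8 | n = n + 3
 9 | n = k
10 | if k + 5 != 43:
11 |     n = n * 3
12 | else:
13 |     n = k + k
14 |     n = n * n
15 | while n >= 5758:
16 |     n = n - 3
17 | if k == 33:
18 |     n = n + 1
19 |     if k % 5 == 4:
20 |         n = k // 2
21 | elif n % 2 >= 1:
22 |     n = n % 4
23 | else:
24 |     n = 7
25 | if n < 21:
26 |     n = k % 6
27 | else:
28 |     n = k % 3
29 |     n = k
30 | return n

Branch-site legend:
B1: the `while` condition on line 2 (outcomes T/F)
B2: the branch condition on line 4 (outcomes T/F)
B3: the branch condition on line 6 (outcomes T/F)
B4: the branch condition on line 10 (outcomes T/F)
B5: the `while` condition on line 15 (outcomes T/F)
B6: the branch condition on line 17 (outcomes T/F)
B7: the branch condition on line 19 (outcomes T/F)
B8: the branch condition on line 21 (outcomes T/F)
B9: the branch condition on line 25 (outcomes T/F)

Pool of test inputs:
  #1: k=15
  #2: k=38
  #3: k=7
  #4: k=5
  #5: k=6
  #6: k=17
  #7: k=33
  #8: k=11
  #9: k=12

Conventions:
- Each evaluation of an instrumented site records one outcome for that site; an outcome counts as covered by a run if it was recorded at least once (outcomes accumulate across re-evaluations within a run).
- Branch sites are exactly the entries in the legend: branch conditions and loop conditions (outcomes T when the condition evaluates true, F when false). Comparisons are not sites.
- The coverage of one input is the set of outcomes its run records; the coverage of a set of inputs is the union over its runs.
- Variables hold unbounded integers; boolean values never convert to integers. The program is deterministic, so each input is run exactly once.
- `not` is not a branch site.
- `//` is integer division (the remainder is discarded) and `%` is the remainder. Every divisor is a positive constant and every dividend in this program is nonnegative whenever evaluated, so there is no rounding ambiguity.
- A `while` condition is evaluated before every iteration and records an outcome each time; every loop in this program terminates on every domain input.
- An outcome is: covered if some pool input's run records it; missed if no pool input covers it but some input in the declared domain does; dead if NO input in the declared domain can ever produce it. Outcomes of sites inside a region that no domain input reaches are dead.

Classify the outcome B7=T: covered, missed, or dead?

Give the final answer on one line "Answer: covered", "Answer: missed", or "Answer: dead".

no pool input records B7=T
checking all 46 inputs in the declared domain: B7=T is never recorded -> dead

Answer: dead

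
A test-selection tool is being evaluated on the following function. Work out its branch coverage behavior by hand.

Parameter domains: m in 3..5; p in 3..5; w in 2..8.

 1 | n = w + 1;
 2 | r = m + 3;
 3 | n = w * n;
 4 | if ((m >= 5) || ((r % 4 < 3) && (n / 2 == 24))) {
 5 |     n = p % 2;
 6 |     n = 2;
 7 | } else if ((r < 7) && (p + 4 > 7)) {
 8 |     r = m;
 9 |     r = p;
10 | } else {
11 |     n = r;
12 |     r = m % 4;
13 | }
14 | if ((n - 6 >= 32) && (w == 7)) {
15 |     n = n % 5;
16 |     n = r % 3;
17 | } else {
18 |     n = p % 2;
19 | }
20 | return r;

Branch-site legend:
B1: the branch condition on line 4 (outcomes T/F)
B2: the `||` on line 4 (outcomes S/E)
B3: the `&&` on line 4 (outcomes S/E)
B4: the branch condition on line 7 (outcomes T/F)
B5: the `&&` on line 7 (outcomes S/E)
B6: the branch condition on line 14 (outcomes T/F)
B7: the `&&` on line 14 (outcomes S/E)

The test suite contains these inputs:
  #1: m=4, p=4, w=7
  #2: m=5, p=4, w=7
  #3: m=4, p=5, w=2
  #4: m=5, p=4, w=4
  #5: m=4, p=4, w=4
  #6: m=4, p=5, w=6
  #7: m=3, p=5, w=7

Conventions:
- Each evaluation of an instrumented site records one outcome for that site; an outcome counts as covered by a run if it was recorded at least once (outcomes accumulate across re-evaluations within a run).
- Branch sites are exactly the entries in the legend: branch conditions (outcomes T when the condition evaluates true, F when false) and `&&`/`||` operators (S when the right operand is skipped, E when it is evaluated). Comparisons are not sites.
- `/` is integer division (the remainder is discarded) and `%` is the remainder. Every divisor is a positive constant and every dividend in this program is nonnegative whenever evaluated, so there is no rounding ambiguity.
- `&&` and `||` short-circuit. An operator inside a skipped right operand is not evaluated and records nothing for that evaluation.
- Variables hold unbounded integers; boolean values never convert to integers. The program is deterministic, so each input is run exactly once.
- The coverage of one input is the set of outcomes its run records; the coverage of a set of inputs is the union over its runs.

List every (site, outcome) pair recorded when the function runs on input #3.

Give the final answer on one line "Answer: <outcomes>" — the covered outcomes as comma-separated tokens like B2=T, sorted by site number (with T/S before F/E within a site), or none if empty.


Running input #3 (m=4, p=5, w=2), event by event:
  B2->E, B3->S, B1->F, B5->S, B4->F, B7->S, B6->F
as a set, this run covers: B1=F, B2=E, B3=S, B4=F, B5=S, B6=F, B7=S
Answer: B1=F, B2=E, B3=S, B4=F, B5=S, B6=F, B7=S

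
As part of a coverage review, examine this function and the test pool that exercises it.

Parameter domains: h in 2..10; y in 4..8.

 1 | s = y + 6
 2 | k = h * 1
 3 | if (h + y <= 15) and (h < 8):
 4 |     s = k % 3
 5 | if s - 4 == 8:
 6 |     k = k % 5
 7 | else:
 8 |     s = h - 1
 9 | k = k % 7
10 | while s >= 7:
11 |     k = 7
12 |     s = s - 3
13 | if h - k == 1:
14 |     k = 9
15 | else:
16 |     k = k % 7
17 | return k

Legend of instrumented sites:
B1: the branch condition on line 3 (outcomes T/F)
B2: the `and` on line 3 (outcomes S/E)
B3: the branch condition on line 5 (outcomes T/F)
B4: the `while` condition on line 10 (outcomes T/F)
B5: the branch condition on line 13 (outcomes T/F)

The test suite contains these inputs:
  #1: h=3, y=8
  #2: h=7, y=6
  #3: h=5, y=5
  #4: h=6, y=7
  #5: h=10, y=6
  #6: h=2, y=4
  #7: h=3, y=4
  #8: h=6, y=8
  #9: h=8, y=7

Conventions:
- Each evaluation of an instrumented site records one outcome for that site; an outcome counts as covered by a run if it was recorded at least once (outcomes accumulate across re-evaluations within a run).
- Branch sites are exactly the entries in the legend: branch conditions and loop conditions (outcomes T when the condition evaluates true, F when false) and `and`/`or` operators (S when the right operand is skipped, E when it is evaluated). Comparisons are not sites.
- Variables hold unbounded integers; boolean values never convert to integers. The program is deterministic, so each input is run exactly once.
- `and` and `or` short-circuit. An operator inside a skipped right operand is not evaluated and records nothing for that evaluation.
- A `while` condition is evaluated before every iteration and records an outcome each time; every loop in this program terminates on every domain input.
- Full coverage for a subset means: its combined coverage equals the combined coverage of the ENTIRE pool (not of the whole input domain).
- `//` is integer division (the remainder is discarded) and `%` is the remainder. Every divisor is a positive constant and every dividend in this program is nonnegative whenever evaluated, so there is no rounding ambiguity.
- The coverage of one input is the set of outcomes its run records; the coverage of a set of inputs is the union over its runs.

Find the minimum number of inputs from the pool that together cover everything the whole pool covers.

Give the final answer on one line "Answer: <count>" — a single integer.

input #1 (h=3, y=8): covers B1=T, B2=E, B3=F, B4=F, B5=F
input #2 (h=7, y=6): covers B1=T, B2=E, B3=F, B4=F, B5=F
input #3 (h=5, y=5): covers B1=T, B2=E, B3=F, B4=F, B5=F
input #4 (h=6, y=7): covers B1=T, B2=E, B3=F, B4=F, B5=F
input #5 (h=10, y=6): covers B1=F, B2=S, B3=T, B4=T, B4=F, B5=F
input #6 (h=2, y=4): covers B1=T, B2=E, B3=F, B4=F, B5=F
input #7 (h=3, y=4): covers B1=T, B2=E, B3=F, B4=F, B5=F
input #8 (h=6, y=8): covers B1=T, B2=E, B3=F, B4=F, B5=F
input #9 (h=8, y=7): covers B1=F, B2=E, B3=F, B4=T, B4=F, B5=T
pool-wide coverage (10 outcomes): B1=T, B1=F, B2=S, B2=E, B3=T, B3=F, B4=T, B4=F, B5=T, B5=F
checked all size-1 subsets: none covers 10 outcomes (max 6/10)
checked all size-2 subsets: none covers 10 outcomes (max 9/10)
size 3: inputs {1, 5, 9} cover all 10 outcomes, and no lexicographically smaller subset of this size does

Answer: 3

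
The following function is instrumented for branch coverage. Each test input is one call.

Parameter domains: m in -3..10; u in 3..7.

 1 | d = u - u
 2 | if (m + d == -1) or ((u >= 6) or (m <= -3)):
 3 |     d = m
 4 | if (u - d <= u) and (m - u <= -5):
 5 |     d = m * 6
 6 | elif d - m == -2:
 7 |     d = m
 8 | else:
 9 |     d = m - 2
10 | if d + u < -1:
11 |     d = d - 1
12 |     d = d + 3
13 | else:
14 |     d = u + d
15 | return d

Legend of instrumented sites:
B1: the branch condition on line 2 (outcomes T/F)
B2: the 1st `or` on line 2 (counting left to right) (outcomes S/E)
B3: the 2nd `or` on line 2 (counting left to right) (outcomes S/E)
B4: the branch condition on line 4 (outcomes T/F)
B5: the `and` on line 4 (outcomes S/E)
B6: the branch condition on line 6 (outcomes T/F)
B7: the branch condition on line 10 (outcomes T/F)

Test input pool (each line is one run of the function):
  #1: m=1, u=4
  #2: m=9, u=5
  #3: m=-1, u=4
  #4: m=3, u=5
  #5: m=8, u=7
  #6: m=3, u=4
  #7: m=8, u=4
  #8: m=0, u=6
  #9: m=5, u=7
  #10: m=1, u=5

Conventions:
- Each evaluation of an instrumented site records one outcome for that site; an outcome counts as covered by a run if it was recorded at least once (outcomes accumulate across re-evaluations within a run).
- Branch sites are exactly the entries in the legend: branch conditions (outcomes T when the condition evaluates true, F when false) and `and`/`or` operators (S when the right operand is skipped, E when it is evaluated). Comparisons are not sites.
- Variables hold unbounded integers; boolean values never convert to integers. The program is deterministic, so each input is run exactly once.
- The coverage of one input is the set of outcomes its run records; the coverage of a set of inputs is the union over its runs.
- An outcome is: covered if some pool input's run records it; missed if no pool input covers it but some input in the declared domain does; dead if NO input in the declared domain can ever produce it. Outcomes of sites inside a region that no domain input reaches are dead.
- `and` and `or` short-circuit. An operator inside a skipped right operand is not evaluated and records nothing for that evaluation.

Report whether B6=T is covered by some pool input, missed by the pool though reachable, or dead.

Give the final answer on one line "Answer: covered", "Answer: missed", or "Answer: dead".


no pool input records B6=T
but domain input (m=2, u=3) does record it -> reachable, so missed
Answer: missed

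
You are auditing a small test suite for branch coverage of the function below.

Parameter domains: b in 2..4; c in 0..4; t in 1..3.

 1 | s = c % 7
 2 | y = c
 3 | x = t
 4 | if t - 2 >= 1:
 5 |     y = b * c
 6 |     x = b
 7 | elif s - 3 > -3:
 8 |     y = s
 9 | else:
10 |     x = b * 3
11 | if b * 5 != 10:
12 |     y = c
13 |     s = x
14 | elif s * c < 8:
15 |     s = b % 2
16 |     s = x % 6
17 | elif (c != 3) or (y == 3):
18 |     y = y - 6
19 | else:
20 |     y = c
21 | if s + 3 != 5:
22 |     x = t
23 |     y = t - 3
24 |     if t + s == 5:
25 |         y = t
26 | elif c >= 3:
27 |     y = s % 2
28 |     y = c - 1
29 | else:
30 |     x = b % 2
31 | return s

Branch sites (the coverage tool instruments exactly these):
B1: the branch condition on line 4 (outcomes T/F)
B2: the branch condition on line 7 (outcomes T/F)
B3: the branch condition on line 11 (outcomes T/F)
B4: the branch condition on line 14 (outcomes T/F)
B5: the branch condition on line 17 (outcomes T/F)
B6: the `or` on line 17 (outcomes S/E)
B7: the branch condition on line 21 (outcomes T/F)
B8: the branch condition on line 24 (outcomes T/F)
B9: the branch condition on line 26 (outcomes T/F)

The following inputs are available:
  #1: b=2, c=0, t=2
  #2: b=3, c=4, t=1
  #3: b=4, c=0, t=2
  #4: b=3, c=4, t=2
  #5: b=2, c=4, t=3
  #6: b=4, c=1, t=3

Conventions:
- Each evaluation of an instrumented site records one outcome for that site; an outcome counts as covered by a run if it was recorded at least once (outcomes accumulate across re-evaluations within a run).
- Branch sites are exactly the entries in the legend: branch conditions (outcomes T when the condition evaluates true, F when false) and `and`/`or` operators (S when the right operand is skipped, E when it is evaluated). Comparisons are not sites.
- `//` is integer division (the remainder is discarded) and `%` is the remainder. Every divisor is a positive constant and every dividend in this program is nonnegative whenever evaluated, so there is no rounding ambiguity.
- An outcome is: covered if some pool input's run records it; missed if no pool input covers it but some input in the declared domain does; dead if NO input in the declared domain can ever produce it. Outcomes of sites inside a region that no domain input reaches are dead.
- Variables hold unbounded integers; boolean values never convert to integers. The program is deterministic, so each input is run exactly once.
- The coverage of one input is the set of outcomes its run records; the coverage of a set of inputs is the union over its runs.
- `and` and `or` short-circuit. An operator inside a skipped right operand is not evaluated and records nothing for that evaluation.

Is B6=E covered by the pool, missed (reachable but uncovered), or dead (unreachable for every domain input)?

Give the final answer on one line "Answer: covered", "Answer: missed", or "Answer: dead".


no pool input records B6=E
but domain input (b=2, c=3, t=1) does record it -> reachable, so missed
Answer: missed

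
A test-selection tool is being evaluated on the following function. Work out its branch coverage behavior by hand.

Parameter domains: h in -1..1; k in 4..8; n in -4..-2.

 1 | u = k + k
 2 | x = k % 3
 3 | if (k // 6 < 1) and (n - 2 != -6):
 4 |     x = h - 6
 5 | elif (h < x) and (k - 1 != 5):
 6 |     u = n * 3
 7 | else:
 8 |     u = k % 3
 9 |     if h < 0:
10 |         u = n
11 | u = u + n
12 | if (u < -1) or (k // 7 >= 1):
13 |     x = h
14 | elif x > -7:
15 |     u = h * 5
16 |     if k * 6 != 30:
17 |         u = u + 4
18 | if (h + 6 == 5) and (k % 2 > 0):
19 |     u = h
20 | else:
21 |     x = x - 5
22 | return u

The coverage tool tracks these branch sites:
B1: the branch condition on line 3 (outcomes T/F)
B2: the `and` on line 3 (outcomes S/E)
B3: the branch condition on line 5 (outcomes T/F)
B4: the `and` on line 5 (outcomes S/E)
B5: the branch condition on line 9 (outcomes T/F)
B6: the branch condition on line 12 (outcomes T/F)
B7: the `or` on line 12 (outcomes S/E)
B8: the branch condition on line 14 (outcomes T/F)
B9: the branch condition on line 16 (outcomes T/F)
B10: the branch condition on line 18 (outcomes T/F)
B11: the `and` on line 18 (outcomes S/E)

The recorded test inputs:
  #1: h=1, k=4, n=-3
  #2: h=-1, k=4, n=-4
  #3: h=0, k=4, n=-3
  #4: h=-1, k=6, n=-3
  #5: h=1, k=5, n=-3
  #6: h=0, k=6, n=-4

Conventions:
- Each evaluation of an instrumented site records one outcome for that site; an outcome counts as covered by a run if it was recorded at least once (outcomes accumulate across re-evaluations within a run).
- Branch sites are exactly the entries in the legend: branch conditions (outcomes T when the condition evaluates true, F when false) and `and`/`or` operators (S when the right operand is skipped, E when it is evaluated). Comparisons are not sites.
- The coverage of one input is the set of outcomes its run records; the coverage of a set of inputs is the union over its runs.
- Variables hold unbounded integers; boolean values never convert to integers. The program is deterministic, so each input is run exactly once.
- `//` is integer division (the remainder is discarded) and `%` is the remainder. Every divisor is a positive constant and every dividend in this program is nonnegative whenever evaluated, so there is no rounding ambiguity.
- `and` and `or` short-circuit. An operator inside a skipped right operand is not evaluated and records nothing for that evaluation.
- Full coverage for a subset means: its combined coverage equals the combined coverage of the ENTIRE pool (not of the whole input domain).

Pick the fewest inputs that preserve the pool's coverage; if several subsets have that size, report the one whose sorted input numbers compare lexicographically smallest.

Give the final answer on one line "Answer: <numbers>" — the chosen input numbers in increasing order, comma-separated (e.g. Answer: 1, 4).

test 1 (h=1, k=4, n=-3) fires B2->E, B1->T, B7->E, B6->F, B8->T, B9->T, B11->S, B10->F; hits B1=T, B2=E, B6=F, B7=E, B8=T, B9=T, B10=F, B11=S
test 2 (h=-1, k=4, n=-4) fires B2->E, B1->F, B4->E, B3->T, B7->S, B6->T, B11->E, B10->F; hits B1=F, B2=E, B3=T, B4=E, B6=T, B7=S, B10=F, B11=E
test 3 (h=0, k=4, n=-3) fires B2->E, B1->T, B7->E, B6->F, B8->T, B9->T, B11->S, B10->F; hits B1=T, B2=E, B6=F, B7=E, B8=T, B9=T, B10=F, B11=S
test 4 (h=-1, k=6, n=-3) fires B2->S, B1->F, B4->E, B3->F, B5->T, B7->S, B6->T, B11->E, B10->F; hits B1=F, B2=S, B3=F, B4=E, B5=T, B6=T, B7=S, B10=F, B11=E
test 5 (h=1, k=5, n=-3) fires B2->E, B1->T, B7->E, B6->F, B8->T, B9->F, B11->S, B10->F; hits B1=T, B2=E, B6=F, B7=E, B8=T, B9=F, B10=F, B11=S
test 6 (h=0, k=6, n=-4) fires B2->S, B1->F, B4->S, B3->F, B5->F, B7->S, B6->T, B11->S, B10->F; hits B1=F, B2=S, B3=F, B4=S, B5=F, B6=T, B7=S, B10=F, B11=S
union over all inputs: B1=T, B1=F, B2=S, B2=E, B3=T, B3=F, B4=S, B4=E, B5=T, B5=F, B6=T, B6=F, B7=S, B7=E, B8=T, B9=T, B9=F, B10=F, B11=S, B11=E (20 outcomes)
every size-1 subset falls short of the 20 outcomes (best: 9/20)
every size-2 subset falls short of the 20 outcomes (best: 16/20)
every size-3 subset falls short of the 20 outcomes (best: 18/20)
every size-4 subset falls short of the 20 outcomes (best: 19/20)
inputs {1, 2, 4, 5, 6} (size 5) cover everything; no size-5 subset with a lexicographically smaller index list covers all 20

Answer: 1, 2, 4, 5, 6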